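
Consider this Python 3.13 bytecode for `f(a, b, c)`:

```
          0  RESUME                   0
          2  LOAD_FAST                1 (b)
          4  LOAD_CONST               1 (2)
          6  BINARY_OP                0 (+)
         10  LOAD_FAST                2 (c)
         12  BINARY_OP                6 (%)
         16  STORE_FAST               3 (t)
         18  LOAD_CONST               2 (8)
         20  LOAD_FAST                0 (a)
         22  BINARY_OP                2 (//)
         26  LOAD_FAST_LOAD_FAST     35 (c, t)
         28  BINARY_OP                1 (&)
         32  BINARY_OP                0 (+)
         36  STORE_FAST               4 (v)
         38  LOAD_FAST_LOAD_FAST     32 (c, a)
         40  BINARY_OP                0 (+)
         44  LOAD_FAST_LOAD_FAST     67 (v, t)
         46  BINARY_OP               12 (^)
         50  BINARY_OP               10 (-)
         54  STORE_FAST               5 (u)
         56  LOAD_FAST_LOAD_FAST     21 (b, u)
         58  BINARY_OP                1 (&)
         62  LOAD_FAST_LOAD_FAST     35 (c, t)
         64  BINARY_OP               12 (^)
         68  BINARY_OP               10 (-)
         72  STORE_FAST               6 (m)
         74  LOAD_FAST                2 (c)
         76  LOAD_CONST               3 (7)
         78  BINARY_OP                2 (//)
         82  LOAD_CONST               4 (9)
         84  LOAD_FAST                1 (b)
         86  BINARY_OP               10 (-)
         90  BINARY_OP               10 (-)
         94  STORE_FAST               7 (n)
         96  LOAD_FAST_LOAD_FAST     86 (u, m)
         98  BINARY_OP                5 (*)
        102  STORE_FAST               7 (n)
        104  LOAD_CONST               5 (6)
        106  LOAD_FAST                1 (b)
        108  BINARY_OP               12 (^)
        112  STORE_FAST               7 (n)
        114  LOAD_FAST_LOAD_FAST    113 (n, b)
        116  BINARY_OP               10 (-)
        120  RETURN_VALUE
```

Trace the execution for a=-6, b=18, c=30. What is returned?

LOAD_FAST b → push 18. Stack: [18]
LOAD_CONST → push 2. Stack: [18, 2]
BINARY_OP + → 18 + 2 = 20. Stack: [20]
LOAD_FAST c → push 30. Stack: [20, 30]
BINARY_OP % → 20 % 30 = 20. Stack: [20]
STORE_FAST t → t=20. Stack: []
LOAD_CONST → push 8. Stack: [8]
LOAD_FAST a → push -6. Stack: [8, -6]
BINARY_OP // → 8 // -6 = -2. Stack: [-2]
LOAD_FAST_LOAD_FAST c,t → push 30,20. Stack: [-2, 30, 20]
BINARY_OP & → 30 & 20 = 20. Stack: [-2, 20]
BINARY_OP + → -2 + 20 = 18. Stack: [18]
STORE_FAST v → v=18. Stack: []
LOAD_FAST_LOAD_FAST c,a → push 30,-6. Stack: [30, -6]
BINARY_OP + → 30 + -6 = 24. Stack: [24]
LOAD_FAST_LOAD_FAST v,t → push 18,20. Stack: [24, 18, 20]
BINARY_OP ^ → 18 ^ 20 = 6. Stack: [24, 6]
BINARY_OP - → 24 - 6 = 18. Stack: [18]
STORE_FAST u → u=18. Stack: []
LOAD_FAST_LOAD_FAST b,u → push 18,18. Stack: [18, 18]
BINARY_OP & → 18 & 18 = 18. Stack: [18]
LOAD_FAST_LOAD_FAST c,t → push 30,20. Stack: [18, 30, 20]
BINARY_OP ^ → 30 ^ 20 = 10. Stack: [18, 10]
BINARY_OP - → 18 - 10 = 8. Stack: [8]
STORE_FAST m → m=8. Stack: []
LOAD_FAST c → push 30. Stack: [30]
LOAD_CONST → push 7. Stack: [30, 7]
BINARY_OP // → 30 // 7 = 4. Stack: [4]
LOAD_CONST → push 9. Stack: [4, 9]
LOAD_FAST b → push 18. Stack: [4, 9, 18]
BINARY_OP - → 9 - 18 = -9. Stack: [4, -9]
BINARY_OP - → 4 - -9 = 13. Stack: [13]
STORE_FAST n → n=13. Stack: []
LOAD_FAST_LOAD_FAST u,m → push 18,8. Stack: [18, 8]
BINARY_OP * → 18 * 8 = 144. Stack: [144]
STORE_FAST n → n=144. Stack: []
LOAD_CONST → push 6. Stack: [6]
LOAD_FAST b → push 18. Stack: [6, 18]
BINARY_OP ^ → 6 ^ 18 = 20. Stack: [20]
STORE_FAST n → n=20. Stack: []
LOAD_FAST_LOAD_FAST n,b → push 20,18. Stack: [20, 18]
BINARY_OP - → 20 - 18 = 2. Stack: [2]
RETURN_VALUE → return 2.

2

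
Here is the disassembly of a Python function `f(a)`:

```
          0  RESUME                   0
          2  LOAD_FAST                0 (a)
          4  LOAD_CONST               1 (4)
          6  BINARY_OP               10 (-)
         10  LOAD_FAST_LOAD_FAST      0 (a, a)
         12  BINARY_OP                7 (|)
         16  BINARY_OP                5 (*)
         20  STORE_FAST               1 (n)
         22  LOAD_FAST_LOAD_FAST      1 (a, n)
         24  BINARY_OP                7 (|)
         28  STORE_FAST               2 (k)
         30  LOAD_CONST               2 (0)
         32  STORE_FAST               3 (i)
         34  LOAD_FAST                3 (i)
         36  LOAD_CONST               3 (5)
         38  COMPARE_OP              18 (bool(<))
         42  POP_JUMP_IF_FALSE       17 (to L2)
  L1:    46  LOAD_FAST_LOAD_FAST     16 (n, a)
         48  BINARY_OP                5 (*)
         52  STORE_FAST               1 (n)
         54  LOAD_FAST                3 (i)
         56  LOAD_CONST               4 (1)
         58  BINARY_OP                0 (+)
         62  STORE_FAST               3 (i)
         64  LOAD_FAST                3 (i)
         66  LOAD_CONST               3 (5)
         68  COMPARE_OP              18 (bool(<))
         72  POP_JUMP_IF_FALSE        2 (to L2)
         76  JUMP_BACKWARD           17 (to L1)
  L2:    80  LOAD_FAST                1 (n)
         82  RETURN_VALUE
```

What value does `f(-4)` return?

-32768

LOAD_FAST a → push -4
LOAD_CONST → push 4
BINARY_OP - → -4 - 4 = -8
LOAD_FAST_LOAD_FAST a,a → push -4,-4
BINARY_OP | → -4 | -4 = -4
BINARY_OP * → -8 * -4 = 32
STORE_FAST n → n=32
LOAD_FAST_LOAD_FAST a,n → push -4,32
BINARY_OP | → -4 | 32 = -4
STORE_FAST k → k=-4
LOAD_CONST → push 0
STORE_FAST i → i=0
LOAD_FAST i → push 0
LOAD_CONST → push 5
COMPARE_OP bool(<) → 0 vs 5 = True
POP_JUMP_IF_FALSE → pop True; no jump
LOAD_FAST_LOAD_FAST n,a → push 32,-4
BINARY_OP * → 32 * -4 = -128
STORE_FAST n → n=-128
LOAD_FAST i → push 0
LOAD_CONST → push 1
BINARY_OP + → 0 + 1 = 1
STORE_FAST i → i=1
LOAD_FAST i → push 1
LOAD_CONST → push 5
COMPARE_OP bool(<) → 1 vs 5 = True
POP_JUMP_IF_FALSE → pop True; no jump
LOAD_FAST_LOAD_FAST n,a → push -128,-4
BINARY_OP * → -128 * -4 = 512
STORE_FAST n → n=512
LOAD_FAST i → push 1
LOAD_CONST → push 1
BINARY_OP + → 1 + 1 = 2
STORE_FAST i → i=2
LOAD_FAST i → push 2
LOAD_CONST → push 5
COMPARE_OP bool(<) → 2 vs 5 = True
POP_JUMP_IF_FALSE → pop True; no jump
LOAD_FAST_LOAD_FAST n,a → push 512,-4
BINARY_OP * → 512 * -4 = -2048
STORE_FAST n → n=-2048
LOAD_FAST i → push 2
LOAD_CONST → push 1
BINARY_OP + → 2 + 1 = 3
STORE_FAST i → i=3
LOAD_FAST i → push 3
LOAD_CONST → push 5
COMPARE_OP bool(<) → 3 vs 5 = True
POP_JUMP_IF_FALSE → pop True; no jump
LOAD_FAST_LOAD_FAST n,a → push -2048,-4
BINARY_OP * → -2048 * -4 = 8192
STORE_FAST n → n=8192
LOAD_FAST i → push 3
LOAD_CONST → push 1
BINARY_OP + → 3 + 1 = 4
STORE_FAST i → i=4
LOAD_FAST i → push 4
LOAD_CONST → push 5
COMPARE_OP bool(<) → 4 vs 5 = True
POP_JUMP_IF_FALSE → pop True; no jump
LOAD_FAST_LOAD_FAST n,a → push 8192,-4
BINARY_OP * → 8192 * -4 = -32768
STORE_FAST n → n=-32768
LOAD_FAST i → push 4
LOAD_CONST → push 1
BINARY_OP + → 4 + 1 = 5
STORE_FAST i → i=5
LOAD_FAST i → push 5
LOAD_CONST → push 5
COMPARE_OP bool(<) → 5 vs 5 = False
POP_JUMP_IF_FALSE → pop False; jump
LOAD_FAST n → push -32768
RETURN_VALUE → return -32768.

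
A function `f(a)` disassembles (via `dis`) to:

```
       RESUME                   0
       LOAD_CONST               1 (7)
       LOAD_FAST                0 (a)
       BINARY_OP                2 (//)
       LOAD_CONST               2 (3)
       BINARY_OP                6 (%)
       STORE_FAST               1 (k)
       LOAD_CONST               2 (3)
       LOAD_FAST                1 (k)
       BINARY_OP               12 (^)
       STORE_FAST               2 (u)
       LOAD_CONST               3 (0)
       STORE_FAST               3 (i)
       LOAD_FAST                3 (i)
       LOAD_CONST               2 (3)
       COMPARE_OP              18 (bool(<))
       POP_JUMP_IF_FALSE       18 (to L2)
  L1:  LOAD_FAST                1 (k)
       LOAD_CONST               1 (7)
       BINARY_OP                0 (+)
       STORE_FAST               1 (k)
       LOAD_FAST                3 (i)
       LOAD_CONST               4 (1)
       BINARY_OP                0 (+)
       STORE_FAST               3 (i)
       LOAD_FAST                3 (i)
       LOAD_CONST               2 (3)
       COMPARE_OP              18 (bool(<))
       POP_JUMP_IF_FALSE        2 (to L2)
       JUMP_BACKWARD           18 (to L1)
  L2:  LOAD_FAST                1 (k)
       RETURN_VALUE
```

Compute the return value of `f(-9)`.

23

LOAD_CONST → push 7. Stack: [7]
LOAD_FAST a → push -9. Stack: [7, -9]
BINARY_OP // → 7 // -9 = -1. Stack: [-1]
LOAD_CONST → push 3. Stack: [-1, 3]
BINARY_OP % → -1 % 3 = 2. Stack: [2]
STORE_FAST k → k=2. Stack: []
LOAD_CONST → push 3. Stack: [3]
LOAD_FAST k → push 2. Stack: [3, 2]
BINARY_OP ^ → 3 ^ 2 = 1. Stack: [1]
STORE_FAST u → u=1. Stack: []
LOAD_CONST → push 0. Stack: [0]
STORE_FAST i → i=0. Stack: []
LOAD_FAST i → push 0. Stack: [0]
LOAD_CONST → push 3. Stack: [0, 3]
COMPARE_OP bool(<) → 0 vs 3 = True. Stack: [True]
POP_JUMP_IF_FALSE → pop True; no jump. Stack: []
LOAD_FAST k → push 2. Stack: [2]
LOAD_CONST → push 7. Stack: [2, 7]
BINARY_OP + → 2 + 7 = 9. Stack: [9]
STORE_FAST k → k=9. Stack: []
LOAD_FAST i → push 0. Stack: [0]
LOAD_CONST → push 1. Stack: [0, 1]
BINARY_OP + → 0 + 1 = 1. Stack: [1]
STORE_FAST i → i=1. Stack: []
LOAD_FAST i → push 1. Stack: [1]
LOAD_CONST → push 3. Stack: [1, 3]
COMPARE_OP bool(<) → 1 vs 3 = True. Stack: [True]
POP_JUMP_IF_FALSE → pop True; no jump. Stack: []
LOAD_FAST k → push 9. Stack: [9]
LOAD_CONST → push 7. Stack: [9, 7]
BINARY_OP + → 9 + 7 = 16. Stack: [16]
STORE_FAST k → k=16. Stack: []
LOAD_FAST i → push 1. Stack: [1]
LOAD_CONST → push 1. Stack: [1, 1]
BINARY_OP + → 1 + 1 = 2. Stack: [2]
STORE_FAST i → i=2. Stack: []
LOAD_FAST i → push 2. Stack: [2]
LOAD_CONST → push 3. Stack: [2, 3]
COMPARE_OP bool(<) → 2 vs 3 = True. Stack: [True]
POP_JUMP_IF_FALSE → pop True; no jump. Stack: []
LOAD_FAST k → push 16. Stack: [16]
LOAD_CONST → push 7. Stack: [16, 7]
BINARY_OP + → 16 + 7 = 23. Stack: [23]
STORE_FAST k → k=23. Stack: []
LOAD_FAST i → push 2. Stack: [2]
LOAD_CONST → push 1. Stack: [2, 1]
BINARY_OP + → 2 + 1 = 3. Stack: [3]
STORE_FAST i → i=3. Stack: []
LOAD_FAST i → push 3. Stack: [3]
LOAD_CONST → push 3. Stack: [3, 3]
COMPARE_OP bool(<) → 3 vs 3 = False. Stack: [False]
POP_JUMP_IF_FALSE → pop False; jump. Stack: []
LOAD_FAST k → push 23. Stack: [23]
RETURN_VALUE → return 23.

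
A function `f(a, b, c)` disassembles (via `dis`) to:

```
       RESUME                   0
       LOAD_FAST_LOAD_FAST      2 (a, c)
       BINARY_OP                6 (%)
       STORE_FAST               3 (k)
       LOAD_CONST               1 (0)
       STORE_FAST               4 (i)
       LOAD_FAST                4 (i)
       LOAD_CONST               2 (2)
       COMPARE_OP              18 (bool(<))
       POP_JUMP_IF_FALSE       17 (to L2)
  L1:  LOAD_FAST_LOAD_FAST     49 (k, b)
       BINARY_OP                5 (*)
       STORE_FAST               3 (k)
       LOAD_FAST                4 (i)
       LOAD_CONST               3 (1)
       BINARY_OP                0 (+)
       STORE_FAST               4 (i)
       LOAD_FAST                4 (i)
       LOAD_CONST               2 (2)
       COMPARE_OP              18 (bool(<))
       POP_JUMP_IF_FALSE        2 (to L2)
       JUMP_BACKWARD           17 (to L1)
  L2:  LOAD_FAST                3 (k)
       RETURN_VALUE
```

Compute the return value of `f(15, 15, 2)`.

225

LOAD_FAST_LOAD_FAST a,c → push 15,2. Stack: [15, 2]
BINARY_OP % → 15 % 2 = 1. Stack: [1]
STORE_FAST k → k=1. Stack: []
LOAD_CONST → push 0. Stack: [0]
STORE_FAST i → i=0. Stack: []
LOAD_FAST i → push 0. Stack: [0]
LOAD_CONST → push 2. Stack: [0, 2]
COMPARE_OP bool(<) → 0 vs 2 = True. Stack: [True]
POP_JUMP_IF_FALSE → pop True; no jump. Stack: []
LOAD_FAST_LOAD_FAST k,b → push 1,15. Stack: [1, 15]
BINARY_OP * → 1 * 15 = 15. Stack: [15]
STORE_FAST k → k=15. Stack: []
LOAD_FAST i → push 0. Stack: [0]
LOAD_CONST → push 1. Stack: [0, 1]
BINARY_OP + → 0 + 1 = 1. Stack: [1]
STORE_FAST i → i=1. Stack: []
LOAD_FAST i → push 1. Stack: [1]
LOAD_CONST → push 2. Stack: [1, 2]
COMPARE_OP bool(<) → 1 vs 2 = True. Stack: [True]
POP_JUMP_IF_FALSE → pop True; no jump. Stack: []
LOAD_FAST_LOAD_FAST k,b → push 15,15. Stack: [15, 15]
BINARY_OP * → 15 * 15 = 225. Stack: [225]
STORE_FAST k → k=225. Stack: []
LOAD_FAST i → push 1. Stack: [1]
LOAD_CONST → push 1. Stack: [1, 1]
BINARY_OP + → 1 + 1 = 2. Stack: [2]
STORE_FAST i → i=2. Stack: []
LOAD_FAST i → push 2. Stack: [2]
LOAD_CONST → push 2. Stack: [2, 2]
COMPARE_OP bool(<) → 2 vs 2 = False. Stack: [False]
POP_JUMP_IF_FALSE → pop False; jump. Stack: []
LOAD_FAST k → push 225. Stack: [225]
RETURN_VALUE → return 225.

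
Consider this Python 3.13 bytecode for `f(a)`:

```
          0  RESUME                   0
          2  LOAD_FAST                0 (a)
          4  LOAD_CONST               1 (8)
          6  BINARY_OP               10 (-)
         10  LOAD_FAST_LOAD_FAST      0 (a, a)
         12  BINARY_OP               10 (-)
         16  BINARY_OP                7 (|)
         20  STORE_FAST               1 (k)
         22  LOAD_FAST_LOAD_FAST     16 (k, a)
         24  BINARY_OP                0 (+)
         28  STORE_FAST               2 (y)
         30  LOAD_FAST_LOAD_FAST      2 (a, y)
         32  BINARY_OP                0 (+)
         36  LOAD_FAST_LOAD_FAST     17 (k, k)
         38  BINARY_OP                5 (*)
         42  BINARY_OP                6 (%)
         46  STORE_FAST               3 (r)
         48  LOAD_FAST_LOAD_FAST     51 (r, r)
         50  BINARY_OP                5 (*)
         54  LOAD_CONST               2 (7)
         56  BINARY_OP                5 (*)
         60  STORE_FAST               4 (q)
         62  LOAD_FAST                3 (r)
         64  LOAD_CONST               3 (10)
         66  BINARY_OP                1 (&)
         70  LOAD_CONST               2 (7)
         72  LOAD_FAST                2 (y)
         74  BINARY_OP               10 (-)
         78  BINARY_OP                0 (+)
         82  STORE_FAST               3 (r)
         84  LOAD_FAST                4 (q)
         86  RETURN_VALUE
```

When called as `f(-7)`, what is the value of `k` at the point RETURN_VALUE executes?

-15

LOAD_FAST a → push -7. Stack: [-7]
LOAD_CONST → push 8. Stack: [-7, 8]
BINARY_OP - → -7 - 8 = -15. Stack: [-15]
LOAD_FAST_LOAD_FAST a,a → push -7,-7. Stack: [-15, -7, -7]
BINARY_OP - → -7 - -7 = 0. Stack: [-15, 0]
BINARY_OP | → -15 | 0 = -15. Stack: [-15]
STORE_FAST k → k=-15. Stack: []
LOAD_FAST_LOAD_FAST k,a → push -15,-7. Stack: [-15, -7]
BINARY_OP + → -15 + -7 = -22. Stack: [-22]
STORE_FAST y → y=-22. Stack: []
LOAD_FAST_LOAD_FAST a,y → push -7,-22. Stack: [-7, -22]
BINARY_OP + → -7 + -22 = -29. Stack: [-29]
LOAD_FAST_LOAD_FAST k,k → push -15,-15. Stack: [-29, -15, -15]
BINARY_OP * → -15 * -15 = 225. Stack: [-29, 225]
BINARY_OP % → -29 % 225 = 196. Stack: [196]
STORE_FAST r → r=196. Stack: []
LOAD_FAST_LOAD_FAST r,r → push 196,196. Stack: [196, 196]
BINARY_OP * → 196 * 196 = 38416. Stack: [38416]
LOAD_CONST → push 7. Stack: [38416, 7]
BINARY_OP * → 38416 * 7 = 268912. Stack: [268912]
STORE_FAST q → q=268912. Stack: []
LOAD_FAST r → push 196. Stack: [196]
LOAD_CONST → push 10. Stack: [196, 10]
BINARY_OP & → 196 & 10 = 0. Stack: [0]
LOAD_CONST → push 7. Stack: [0, 7]
LOAD_FAST y → push -22. Stack: [0, 7, -22]
BINARY_OP - → 7 - -22 = 29. Stack: [0, 29]
BINARY_OP + → 0 + 29 = 29. Stack: [29]
STORE_FAST r → r=29. Stack: []
LOAD_FAST q → push 268912. Stack: [268912]
RETURN_VALUE → return 268912.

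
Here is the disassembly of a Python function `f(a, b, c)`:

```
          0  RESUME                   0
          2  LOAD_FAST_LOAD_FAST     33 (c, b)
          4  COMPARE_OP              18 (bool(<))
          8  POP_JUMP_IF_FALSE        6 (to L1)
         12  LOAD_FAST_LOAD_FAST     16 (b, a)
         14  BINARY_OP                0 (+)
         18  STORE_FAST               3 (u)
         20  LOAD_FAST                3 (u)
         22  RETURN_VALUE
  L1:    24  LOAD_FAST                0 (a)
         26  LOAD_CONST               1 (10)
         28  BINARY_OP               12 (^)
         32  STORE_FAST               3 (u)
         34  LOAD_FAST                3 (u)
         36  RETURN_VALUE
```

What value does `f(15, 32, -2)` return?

47

LOAD_FAST_LOAD_FAST c,b → push -2,32. Stack: [-2, 32]
COMPARE_OP bool(<) → -2 vs 32 = True. Stack: [True]
POP_JUMP_IF_FALSE → pop True; no jump. Stack: []
LOAD_FAST_LOAD_FAST b,a → push 32,15. Stack: [32, 15]
BINARY_OP + → 32 + 15 = 47. Stack: [47]
STORE_FAST u → u=47. Stack: []
LOAD_FAST u → push 47. Stack: [47]
RETURN_VALUE → return 47.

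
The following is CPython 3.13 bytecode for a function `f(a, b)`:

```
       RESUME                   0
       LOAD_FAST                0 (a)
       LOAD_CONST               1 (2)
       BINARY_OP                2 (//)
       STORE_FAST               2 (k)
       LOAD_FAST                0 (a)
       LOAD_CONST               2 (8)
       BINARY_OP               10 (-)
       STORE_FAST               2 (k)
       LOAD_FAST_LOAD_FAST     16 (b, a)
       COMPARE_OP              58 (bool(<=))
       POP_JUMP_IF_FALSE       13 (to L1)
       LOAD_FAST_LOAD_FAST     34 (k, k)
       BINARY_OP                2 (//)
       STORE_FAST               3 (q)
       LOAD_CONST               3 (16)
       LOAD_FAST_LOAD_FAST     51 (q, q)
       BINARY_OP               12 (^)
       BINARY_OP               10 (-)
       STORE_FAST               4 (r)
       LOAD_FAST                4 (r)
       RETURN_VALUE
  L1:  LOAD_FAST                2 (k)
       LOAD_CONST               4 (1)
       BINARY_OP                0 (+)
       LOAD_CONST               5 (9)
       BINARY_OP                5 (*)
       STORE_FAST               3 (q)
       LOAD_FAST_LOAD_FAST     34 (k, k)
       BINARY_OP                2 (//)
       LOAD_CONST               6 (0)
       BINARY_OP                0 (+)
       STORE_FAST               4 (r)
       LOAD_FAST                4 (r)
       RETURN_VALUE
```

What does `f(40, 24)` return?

16

LOAD_FAST a → push 40. Stack: [40]
LOAD_CONST → push 2. Stack: [40, 2]
BINARY_OP // → 40 // 2 = 20. Stack: [20]
STORE_FAST k → k=20. Stack: []
LOAD_FAST a → push 40. Stack: [40]
LOAD_CONST → push 8. Stack: [40, 8]
BINARY_OP - → 40 - 8 = 32. Stack: [32]
STORE_FAST k → k=32. Stack: []
LOAD_FAST_LOAD_FAST b,a → push 24,40. Stack: [24, 40]
COMPARE_OP bool(<=) → 24 vs 40 = True. Stack: [True]
POP_JUMP_IF_FALSE → pop True; no jump. Stack: []
LOAD_FAST_LOAD_FAST k,k → push 32,32. Stack: [32, 32]
BINARY_OP // → 32 // 32 = 1. Stack: [1]
STORE_FAST q → q=1. Stack: []
LOAD_CONST → push 16. Stack: [16]
LOAD_FAST_LOAD_FAST q,q → push 1,1. Stack: [16, 1, 1]
BINARY_OP ^ → 1 ^ 1 = 0. Stack: [16, 0]
BINARY_OP - → 16 - 0 = 16. Stack: [16]
STORE_FAST r → r=16. Stack: []
LOAD_FAST r → push 16. Stack: [16]
RETURN_VALUE → return 16.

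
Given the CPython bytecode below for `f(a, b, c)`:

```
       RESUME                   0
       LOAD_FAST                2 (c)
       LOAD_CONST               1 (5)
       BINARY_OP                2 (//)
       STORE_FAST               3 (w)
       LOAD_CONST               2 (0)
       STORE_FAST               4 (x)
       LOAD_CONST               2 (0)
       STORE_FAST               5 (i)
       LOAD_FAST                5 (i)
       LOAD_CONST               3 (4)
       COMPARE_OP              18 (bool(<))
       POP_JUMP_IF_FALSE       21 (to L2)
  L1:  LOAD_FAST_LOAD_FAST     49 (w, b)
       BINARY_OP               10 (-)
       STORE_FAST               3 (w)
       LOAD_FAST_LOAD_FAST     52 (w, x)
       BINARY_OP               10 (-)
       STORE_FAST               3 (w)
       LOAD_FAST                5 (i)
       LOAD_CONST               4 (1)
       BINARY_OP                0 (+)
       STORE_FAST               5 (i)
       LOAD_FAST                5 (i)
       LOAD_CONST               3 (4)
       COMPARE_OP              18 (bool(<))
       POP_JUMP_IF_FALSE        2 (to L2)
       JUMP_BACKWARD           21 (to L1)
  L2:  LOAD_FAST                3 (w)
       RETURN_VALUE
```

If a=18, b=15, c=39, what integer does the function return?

-53

LOAD_FAST c → push 39
LOAD_CONST → push 5
BINARY_OP // → 39 // 5 = 7
STORE_FAST w → w=7
LOAD_CONST → push 0
STORE_FAST x → x=0
LOAD_CONST → push 0
STORE_FAST i → i=0
LOAD_FAST i → push 0
LOAD_CONST → push 4
COMPARE_OP bool(<) → 0 vs 4 = True
POP_JUMP_IF_FALSE → pop True; no jump
LOAD_FAST_LOAD_FAST w,b → push 7,15
BINARY_OP - → 7 - 15 = -8
STORE_FAST w → w=-8
LOAD_FAST_LOAD_FAST w,x → push -8,0
BINARY_OP - → -8 - 0 = -8
STORE_FAST w → w=-8
LOAD_FAST i → push 0
LOAD_CONST → push 1
BINARY_OP + → 0 + 1 = 1
STORE_FAST i → i=1
LOAD_FAST i → push 1
LOAD_CONST → push 4
COMPARE_OP bool(<) → 1 vs 4 = True
POP_JUMP_IF_FALSE → pop True; no jump
LOAD_FAST_LOAD_FAST w,b → push -8,15
BINARY_OP - → -8 - 15 = -23
STORE_FAST w → w=-23
LOAD_FAST_LOAD_FAST w,x → push -23,0
BINARY_OP - → -23 - 0 = -23
STORE_FAST w → w=-23
LOAD_FAST i → push 1
LOAD_CONST → push 1
BINARY_OP + → 1 + 1 = 2
STORE_FAST i → i=2
LOAD_FAST i → push 2
LOAD_CONST → push 4
COMPARE_OP bool(<) → 2 vs 4 = True
POP_JUMP_IF_FALSE → pop True; no jump
LOAD_FAST_LOAD_FAST w,b → push -23,15
BINARY_OP - → -23 - 15 = -38
STORE_FAST w → w=-38
LOAD_FAST_LOAD_FAST w,x → push -38,0
BINARY_OP - → -38 - 0 = -38
STORE_FAST w → w=-38
LOAD_FAST i → push 2
LOAD_CONST → push 1
BINARY_OP + → 2 + 1 = 3
STORE_FAST i → i=3
LOAD_FAST i → push 3
LOAD_CONST → push 4
COMPARE_OP bool(<) → 3 vs 4 = True
POP_JUMP_IF_FALSE → pop True; no jump
LOAD_FAST_LOAD_FAST w,b → push -38,15
BINARY_OP - → -38 - 15 = -53
STORE_FAST w → w=-53
LOAD_FAST_LOAD_FAST w,x → push -53,0
BINARY_OP - → -53 - 0 = -53
STORE_FAST w → w=-53
LOAD_FAST i → push 3
LOAD_CONST → push 1
BINARY_OP + → 3 + 1 = 4
STORE_FAST i → i=4
LOAD_FAST i → push 4
LOAD_CONST → push 4
COMPARE_OP bool(<) → 4 vs 4 = False
POP_JUMP_IF_FALSE → pop False; jump
LOAD_FAST w → push -53
RETURN_VALUE → return -53.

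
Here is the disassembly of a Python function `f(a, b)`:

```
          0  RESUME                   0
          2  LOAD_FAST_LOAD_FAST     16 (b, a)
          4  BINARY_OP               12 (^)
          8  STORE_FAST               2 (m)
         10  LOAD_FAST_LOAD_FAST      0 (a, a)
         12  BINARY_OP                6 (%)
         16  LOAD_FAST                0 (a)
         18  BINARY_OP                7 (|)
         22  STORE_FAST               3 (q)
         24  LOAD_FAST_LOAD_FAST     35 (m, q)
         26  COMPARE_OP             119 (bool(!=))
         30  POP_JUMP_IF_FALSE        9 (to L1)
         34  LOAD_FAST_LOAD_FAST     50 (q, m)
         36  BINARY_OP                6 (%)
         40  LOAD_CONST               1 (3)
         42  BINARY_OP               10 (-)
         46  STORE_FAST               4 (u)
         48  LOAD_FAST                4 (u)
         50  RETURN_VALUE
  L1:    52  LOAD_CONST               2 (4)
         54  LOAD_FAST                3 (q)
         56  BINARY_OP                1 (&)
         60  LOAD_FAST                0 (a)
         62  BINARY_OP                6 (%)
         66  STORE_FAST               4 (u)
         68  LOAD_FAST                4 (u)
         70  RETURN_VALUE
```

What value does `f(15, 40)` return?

LOAD_FAST_LOAD_FAST b,a → push 40,15. Stack: [40, 15]
BINARY_OP ^ → 40 ^ 15 = 39. Stack: [39]
STORE_FAST m → m=39. Stack: []
LOAD_FAST_LOAD_FAST a,a → push 15,15. Stack: [15, 15]
BINARY_OP % → 15 % 15 = 0. Stack: [0]
LOAD_FAST a → push 15. Stack: [0, 15]
BINARY_OP | → 0 | 15 = 15. Stack: [15]
STORE_FAST q → q=15. Stack: []
LOAD_FAST_LOAD_FAST m,q → push 39,15. Stack: [39, 15]
COMPARE_OP bool(!=) → 39 vs 15 = True. Stack: [True]
POP_JUMP_IF_FALSE → pop True; no jump. Stack: []
LOAD_FAST_LOAD_FAST q,m → push 15,39. Stack: [15, 39]
BINARY_OP % → 15 % 39 = 15. Stack: [15]
LOAD_CONST → push 3. Stack: [15, 3]
BINARY_OP - → 15 - 3 = 12. Stack: [12]
STORE_FAST u → u=12. Stack: []
LOAD_FAST u → push 12. Stack: [12]
RETURN_VALUE → return 12.

12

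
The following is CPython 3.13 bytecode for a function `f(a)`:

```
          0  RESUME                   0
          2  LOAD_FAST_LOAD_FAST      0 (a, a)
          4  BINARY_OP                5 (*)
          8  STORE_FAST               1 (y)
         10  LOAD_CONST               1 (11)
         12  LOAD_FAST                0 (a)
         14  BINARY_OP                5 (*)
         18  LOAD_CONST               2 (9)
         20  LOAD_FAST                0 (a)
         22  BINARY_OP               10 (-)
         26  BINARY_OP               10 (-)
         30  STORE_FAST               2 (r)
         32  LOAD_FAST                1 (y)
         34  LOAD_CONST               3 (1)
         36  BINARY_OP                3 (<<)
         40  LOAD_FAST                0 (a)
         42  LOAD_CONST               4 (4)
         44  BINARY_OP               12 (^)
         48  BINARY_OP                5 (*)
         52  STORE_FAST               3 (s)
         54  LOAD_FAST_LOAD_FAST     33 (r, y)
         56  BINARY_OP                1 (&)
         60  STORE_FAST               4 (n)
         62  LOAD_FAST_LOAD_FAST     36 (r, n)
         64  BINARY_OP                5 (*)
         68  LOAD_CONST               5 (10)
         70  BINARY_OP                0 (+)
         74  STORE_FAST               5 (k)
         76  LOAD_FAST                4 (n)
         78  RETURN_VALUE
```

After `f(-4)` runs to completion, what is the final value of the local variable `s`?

LOAD_FAST_LOAD_FAST a,a → push -4,-4. Stack: [-4, -4]
BINARY_OP * → -4 * -4 = 16. Stack: [16]
STORE_FAST y → y=16. Stack: []
LOAD_CONST → push 11. Stack: [11]
LOAD_FAST a → push -4. Stack: [11, -4]
BINARY_OP * → 11 * -4 = -44. Stack: [-44]
LOAD_CONST → push 9. Stack: [-44, 9]
LOAD_FAST a → push -4. Stack: [-44, 9, -4]
BINARY_OP - → 9 - -4 = 13. Stack: [-44, 13]
BINARY_OP - → -44 - 13 = -57. Stack: [-57]
STORE_FAST r → r=-57. Stack: []
LOAD_FAST y → push 16. Stack: [16]
LOAD_CONST → push 1. Stack: [16, 1]
BINARY_OP << → 16 << 1 = 32. Stack: [32]
LOAD_FAST a → push -4. Stack: [32, -4]
LOAD_CONST → push 4. Stack: [32, -4, 4]
BINARY_OP ^ → -4 ^ 4 = -8. Stack: [32, -8]
BINARY_OP * → 32 * -8 = -256. Stack: [-256]
STORE_FAST s → s=-256. Stack: []
LOAD_FAST_LOAD_FAST r,y → push -57,16. Stack: [-57, 16]
BINARY_OP & → -57 & 16 = 0. Stack: [0]
STORE_FAST n → n=0. Stack: []
LOAD_FAST_LOAD_FAST r,n → push -57,0. Stack: [-57, 0]
BINARY_OP * → -57 * 0 = 0. Stack: [0]
LOAD_CONST → push 10. Stack: [0, 10]
BINARY_OP + → 0 + 10 = 10. Stack: [10]
STORE_FAST k → k=10. Stack: []
LOAD_FAST n → push 0. Stack: [0]
RETURN_VALUE → return 0.

-256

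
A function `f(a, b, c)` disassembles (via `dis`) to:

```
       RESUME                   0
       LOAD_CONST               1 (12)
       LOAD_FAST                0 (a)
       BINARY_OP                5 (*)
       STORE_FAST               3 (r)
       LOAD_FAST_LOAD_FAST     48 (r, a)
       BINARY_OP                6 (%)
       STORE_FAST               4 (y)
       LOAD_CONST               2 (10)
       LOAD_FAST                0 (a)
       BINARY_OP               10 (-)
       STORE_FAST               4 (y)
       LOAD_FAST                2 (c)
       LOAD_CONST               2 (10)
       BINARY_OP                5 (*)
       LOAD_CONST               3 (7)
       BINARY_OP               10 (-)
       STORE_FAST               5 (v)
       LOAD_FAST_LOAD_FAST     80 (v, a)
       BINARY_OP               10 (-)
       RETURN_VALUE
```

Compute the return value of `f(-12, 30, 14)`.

LOAD_CONST → push 12. Stack: [12]
LOAD_FAST a → push -12. Stack: [12, -12]
BINARY_OP * → 12 * -12 = -144. Stack: [-144]
STORE_FAST r → r=-144. Stack: []
LOAD_FAST_LOAD_FAST r,a → push -144,-12. Stack: [-144, -12]
BINARY_OP % → -144 % -12 = 0. Stack: [0]
STORE_FAST y → y=0. Stack: []
LOAD_CONST → push 10. Stack: [10]
LOAD_FAST a → push -12. Stack: [10, -12]
BINARY_OP - → 10 - -12 = 22. Stack: [22]
STORE_FAST y → y=22. Stack: []
LOAD_FAST c → push 14. Stack: [14]
LOAD_CONST → push 10. Stack: [14, 10]
BINARY_OP * → 14 * 10 = 140. Stack: [140]
LOAD_CONST → push 7. Stack: [140, 7]
BINARY_OP - → 140 - 7 = 133. Stack: [133]
STORE_FAST v → v=133. Stack: []
LOAD_FAST_LOAD_FAST v,a → push 133,-12. Stack: [133, -12]
BINARY_OP - → 133 - -12 = 145. Stack: [145]
RETURN_VALUE → return 145.

145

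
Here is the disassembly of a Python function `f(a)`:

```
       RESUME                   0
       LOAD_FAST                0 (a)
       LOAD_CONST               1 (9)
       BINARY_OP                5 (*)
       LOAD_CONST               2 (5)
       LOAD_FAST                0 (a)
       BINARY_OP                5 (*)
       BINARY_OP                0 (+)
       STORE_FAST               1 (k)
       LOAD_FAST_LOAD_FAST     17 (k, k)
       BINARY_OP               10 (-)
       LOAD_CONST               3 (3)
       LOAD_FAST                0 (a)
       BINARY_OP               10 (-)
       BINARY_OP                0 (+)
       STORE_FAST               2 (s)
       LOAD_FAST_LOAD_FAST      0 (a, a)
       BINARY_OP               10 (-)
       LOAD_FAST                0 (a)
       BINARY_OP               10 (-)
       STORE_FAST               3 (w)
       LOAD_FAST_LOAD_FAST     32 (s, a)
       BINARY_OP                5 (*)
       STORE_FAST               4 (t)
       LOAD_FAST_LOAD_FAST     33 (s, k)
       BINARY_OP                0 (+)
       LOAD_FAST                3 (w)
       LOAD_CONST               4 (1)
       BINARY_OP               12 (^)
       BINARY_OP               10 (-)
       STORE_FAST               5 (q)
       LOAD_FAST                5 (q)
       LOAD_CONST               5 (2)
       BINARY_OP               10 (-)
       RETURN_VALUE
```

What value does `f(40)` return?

LOAD_FAST a → push 40. Stack: [40]
LOAD_CONST → push 9. Stack: [40, 9]
BINARY_OP * → 40 * 9 = 360. Stack: [360]
LOAD_CONST → push 5. Stack: [360, 5]
LOAD_FAST a → push 40. Stack: [360, 5, 40]
BINARY_OP * → 5 * 40 = 200. Stack: [360, 200]
BINARY_OP + → 360 + 200 = 560. Stack: [560]
STORE_FAST k → k=560. Stack: []
LOAD_FAST_LOAD_FAST k,k → push 560,560. Stack: [560, 560]
BINARY_OP - → 560 - 560 = 0. Stack: [0]
LOAD_CONST → push 3. Stack: [0, 3]
LOAD_FAST a → push 40. Stack: [0, 3, 40]
BINARY_OP - → 3 - 40 = -37. Stack: [0, -37]
BINARY_OP + → 0 + -37 = -37. Stack: [-37]
STORE_FAST s → s=-37. Stack: []
LOAD_FAST_LOAD_FAST a,a → push 40,40. Stack: [40, 40]
BINARY_OP - → 40 - 40 = 0. Stack: [0]
LOAD_FAST a → push 40. Stack: [0, 40]
BINARY_OP - → 0 - 40 = -40. Stack: [-40]
STORE_FAST w → w=-40. Stack: []
LOAD_FAST_LOAD_FAST s,a → push -37,40. Stack: [-37, 40]
BINARY_OP * → -37 * 40 = -1480. Stack: [-1480]
STORE_FAST t → t=-1480. Stack: []
LOAD_FAST_LOAD_FAST s,k → push -37,560. Stack: [-37, 560]
BINARY_OP + → -37 + 560 = 523. Stack: [523]
LOAD_FAST w → push -40. Stack: [523, -40]
LOAD_CONST → push 1. Stack: [523, -40, 1]
BINARY_OP ^ → -40 ^ 1 = -39. Stack: [523, -39]
BINARY_OP - → 523 - -39 = 562. Stack: [562]
STORE_FAST q → q=562. Stack: []
LOAD_FAST q → push 562. Stack: [562]
LOAD_CONST → push 2. Stack: [562, 2]
BINARY_OP - → 562 - 2 = 560. Stack: [560]
RETURN_VALUE → return 560.

560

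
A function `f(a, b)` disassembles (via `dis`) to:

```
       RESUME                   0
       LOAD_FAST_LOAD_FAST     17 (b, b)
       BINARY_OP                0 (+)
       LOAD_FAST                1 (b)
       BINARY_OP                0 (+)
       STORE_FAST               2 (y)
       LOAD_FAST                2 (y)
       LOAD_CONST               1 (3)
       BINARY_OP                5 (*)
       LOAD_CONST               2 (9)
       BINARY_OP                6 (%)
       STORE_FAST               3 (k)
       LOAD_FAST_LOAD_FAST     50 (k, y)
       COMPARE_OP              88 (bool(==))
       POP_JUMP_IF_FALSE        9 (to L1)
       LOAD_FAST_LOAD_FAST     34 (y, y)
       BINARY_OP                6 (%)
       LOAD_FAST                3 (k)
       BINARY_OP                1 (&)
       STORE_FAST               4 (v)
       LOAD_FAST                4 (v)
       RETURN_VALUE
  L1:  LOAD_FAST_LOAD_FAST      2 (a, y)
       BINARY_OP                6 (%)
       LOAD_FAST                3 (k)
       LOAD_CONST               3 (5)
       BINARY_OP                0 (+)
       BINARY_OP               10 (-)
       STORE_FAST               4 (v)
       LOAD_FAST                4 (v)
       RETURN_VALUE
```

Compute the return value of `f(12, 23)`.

LOAD_FAST_LOAD_FAST b,b → push 23,23. Stack: [23, 23]
BINARY_OP + → 23 + 23 = 46. Stack: [46]
LOAD_FAST b → push 23. Stack: [46, 23]
BINARY_OP + → 46 + 23 = 69. Stack: [69]
STORE_FAST y → y=69. Stack: []
LOAD_FAST y → push 69. Stack: [69]
LOAD_CONST → push 3. Stack: [69, 3]
BINARY_OP * → 69 * 3 = 207. Stack: [207]
LOAD_CONST → push 9. Stack: [207, 9]
BINARY_OP % → 207 % 9 = 0. Stack: [0]
STORE_FAST k → k=0. Stack: []
LOAD_FAST_LOAD_FAST k,y → push 0,69. Stack: [0, 69]
COMPARE_OP bool(==) → 0 vs 69 = False. Stack: [False]
POP_JUMP_IF_FALSE → pop False; jump. Stack: []
LOAD_FAST_LOAD_FAST a,y → push 12,69. Stack: [12, 69]
BINARY_OP % → 12 % 69 = 12. Stack: [12]
LOAD_FAST k → push 0. Stack: [12, 0]
LOAD_CONST → push 5. Stack: [12, 0, 5]
BINARY_OP + → 0 + 5 = 5. Stack: [12, 5]
BINARY_OP - → 12 - 5 = 7. Stack: [7]
STORE_FAST v → v=7. Stack: []
LOAD_FAST v → push 7. Stack: [7]
RETURN_VALUE → return 7.

7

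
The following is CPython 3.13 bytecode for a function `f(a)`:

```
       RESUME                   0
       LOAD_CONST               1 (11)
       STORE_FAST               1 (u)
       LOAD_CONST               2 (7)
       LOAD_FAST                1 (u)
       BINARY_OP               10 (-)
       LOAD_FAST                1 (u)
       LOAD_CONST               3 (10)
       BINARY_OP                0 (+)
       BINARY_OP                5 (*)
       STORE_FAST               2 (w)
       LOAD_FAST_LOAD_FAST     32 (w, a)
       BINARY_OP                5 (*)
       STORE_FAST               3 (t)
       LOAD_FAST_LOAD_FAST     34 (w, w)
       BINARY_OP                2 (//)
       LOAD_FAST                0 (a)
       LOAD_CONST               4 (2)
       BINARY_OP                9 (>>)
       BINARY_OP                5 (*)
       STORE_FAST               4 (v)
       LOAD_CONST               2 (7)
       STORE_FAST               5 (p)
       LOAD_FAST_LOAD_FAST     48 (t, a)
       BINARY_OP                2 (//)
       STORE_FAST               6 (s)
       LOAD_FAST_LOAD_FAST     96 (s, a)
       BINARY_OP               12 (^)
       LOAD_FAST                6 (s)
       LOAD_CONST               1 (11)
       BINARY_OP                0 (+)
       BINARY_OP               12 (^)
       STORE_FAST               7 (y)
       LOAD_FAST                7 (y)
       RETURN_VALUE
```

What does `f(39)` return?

60

LOAD_CONST → push 11. Stack: [11]
STORE_FAST u → u=11. Stack: []
LOAD_CONST → push 7. Stack: [7]
LOAD_FAST u → push 11. Stack: [7, 11]
BINARY_OP - → 7 - 11 = -4. Stack: [-4]
LOAD_FAST u → push 11. Stack: [-4, 11]
LOAD_CONST → push 10. Stack: [-4, 11, 10]
BINARY_OP + → 11 + 10 = 21. Stack: [-4, 21]
BINARY_OP * → -4 * 21 = -84. Stack: [-84]
STORE_FAST w → w=-84. Stack: []
LOAD_FAST_LOAD_FAST w,a → push -84,39. Stack: [-84, 39]
BINARY_OP * → -84 * 39 = -3276. Stack: [-3276]
STORE_FAST t → t=-3276. Stack: []
LOAD_FAST_LOAD_FAST w,w → push -84,-84. Stack: [-84, -84]
BINARY_OP // → -84 // -84 = 1. Stack: [1]
LOAD_FAST a → push 39. Stack: [1, 39]
LOAD_CONST → push 2. Stack: [1, 39, 2]
BINARY_OP >> → 39 >> 2 = 9. Stack: [1, 9]
BINARY_OP * → 1 * 9 = 9. Stack: [9]
STORE_FAST v → v=9. Stack: []
LOAD_CONST → push 7. Stack: [7]
STORE_FAST p → p=7. Stack: []
LOAD_FAST_LOAD_FAST t,a → push -3276,39. Stack: [-3276, 39]
BINARY_OP // → -3276 // 39 = -84. Stack: [-84]
STORE_FAST s → s=-84. Stack: []
LOAD_FAST_LOAD_FAST s,a → push -84,39. Stack: [-84, 39]
BINARY_OP ^ → -84 ^ 39 = -117. Stack: [-117]
LOAD_FAST s → push -84. Stack: [-117, -84]
LOAD_CONST → push 11. Stack: [-117, -84, 11]
BINARY_OP + → -84 + 11 = -73. Stack: [-117, -73]
BINARY_OP ^ → -117 ^ -73 = 60. Stack: [60]
STORE_FAST y → y=60. Stack: []
LOAD_FAST y → push 60. Stack: [60]
RETURN_VALUE → return 60.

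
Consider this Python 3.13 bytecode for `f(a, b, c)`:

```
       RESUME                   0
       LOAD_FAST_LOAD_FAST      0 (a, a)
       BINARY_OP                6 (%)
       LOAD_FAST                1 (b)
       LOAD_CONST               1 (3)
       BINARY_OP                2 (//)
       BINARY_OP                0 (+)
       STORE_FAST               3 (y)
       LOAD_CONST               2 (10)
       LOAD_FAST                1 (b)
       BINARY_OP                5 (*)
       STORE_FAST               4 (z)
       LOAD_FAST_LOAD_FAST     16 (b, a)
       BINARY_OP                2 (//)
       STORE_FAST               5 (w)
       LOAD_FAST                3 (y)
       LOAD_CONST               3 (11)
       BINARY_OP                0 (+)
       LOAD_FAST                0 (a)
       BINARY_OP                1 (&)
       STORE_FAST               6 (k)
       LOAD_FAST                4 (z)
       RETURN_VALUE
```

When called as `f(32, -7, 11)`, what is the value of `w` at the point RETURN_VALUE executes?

-1

LOAD_FAST_LOAD_FAST a,a → push 32,32. Stack: [32, 32]
BINARY_OP % → 32 % 32 = 0. Stack: [0]
LOAD_FAST b → push -7. Stack: [0, -7]
LOAD_CONST → push 3. Stack: [0, -7, 3]
BINARY_OP // → -7 // 3 = -3. Stack: [0, -3]
BINARY_OP + → 0 + -3 = -3. Stack: [-3]
STORE_FAST y → y=-3. Stack: []
LOAD_CONST → push 10. Stack: [10]
LOAD_FAST b → push -7. Stack: [10, -7]
BINARY_OP * → 10 * -7 = -70. Stack: [-70]
STORE_FAST z → z=-70. Stack: []
LOAD_FAST_LOAD_FAST b,a → push -7,32. Stack: [-7, 32]
BINARY_OP // → -7 // 32 = -1. Stack: [-1]
STORE_FAST w → w=-1. Stack: []
LOAD_FAST y → push -3. Stack: [-3]
LOAD_CONST → push 11. Stack: [-3, 11]
BINARY_OP + → -3 + 11 = 8. Stack: [8]
LOAD_FAST a → push 32. Stack: [8, 32]
BINARY_OP & → 8 & 32 = 0. Stack: [0]
STORE_FAST k → k=0. Stack: []
LOAD_FAST z → push -70. Stack: [-70]
RETURN_VALUE → return -70.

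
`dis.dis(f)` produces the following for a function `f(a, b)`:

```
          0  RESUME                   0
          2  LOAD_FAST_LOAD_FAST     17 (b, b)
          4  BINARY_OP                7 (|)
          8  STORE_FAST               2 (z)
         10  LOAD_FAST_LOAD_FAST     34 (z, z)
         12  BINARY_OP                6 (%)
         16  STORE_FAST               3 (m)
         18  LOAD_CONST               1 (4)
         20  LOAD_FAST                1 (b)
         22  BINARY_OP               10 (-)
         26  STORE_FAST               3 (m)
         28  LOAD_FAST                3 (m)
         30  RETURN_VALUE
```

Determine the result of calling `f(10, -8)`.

12

LOAD_FAST_LOAD_FAST b,b → push -8,-8. Stack: [-8, -8]
BINARY_OP | → -8 | -8 = -8. Stack: [-8]
STORE_FAST z → z=-8. Stack: []
LOAD_FAST_LOAD_FAST z,z → push -8,-8. Stack: [-8, -8]
BINARY_OP % → -8 % -8 = 0. Stack: [0]
STORE_FAST m → m=0. Stack: []
LOAD_CONST → push 4. Stack: [4]
LOAD_FAST b → push -8. Stack: [4, -8]
BINARY_OP - → 4 - -8 = 12. Stack: [12]
STORE_FAST m → m=12. Stack: []
LOAD_FAST m → push 12. Stack: [12]
RETURN_VALUE → return 12.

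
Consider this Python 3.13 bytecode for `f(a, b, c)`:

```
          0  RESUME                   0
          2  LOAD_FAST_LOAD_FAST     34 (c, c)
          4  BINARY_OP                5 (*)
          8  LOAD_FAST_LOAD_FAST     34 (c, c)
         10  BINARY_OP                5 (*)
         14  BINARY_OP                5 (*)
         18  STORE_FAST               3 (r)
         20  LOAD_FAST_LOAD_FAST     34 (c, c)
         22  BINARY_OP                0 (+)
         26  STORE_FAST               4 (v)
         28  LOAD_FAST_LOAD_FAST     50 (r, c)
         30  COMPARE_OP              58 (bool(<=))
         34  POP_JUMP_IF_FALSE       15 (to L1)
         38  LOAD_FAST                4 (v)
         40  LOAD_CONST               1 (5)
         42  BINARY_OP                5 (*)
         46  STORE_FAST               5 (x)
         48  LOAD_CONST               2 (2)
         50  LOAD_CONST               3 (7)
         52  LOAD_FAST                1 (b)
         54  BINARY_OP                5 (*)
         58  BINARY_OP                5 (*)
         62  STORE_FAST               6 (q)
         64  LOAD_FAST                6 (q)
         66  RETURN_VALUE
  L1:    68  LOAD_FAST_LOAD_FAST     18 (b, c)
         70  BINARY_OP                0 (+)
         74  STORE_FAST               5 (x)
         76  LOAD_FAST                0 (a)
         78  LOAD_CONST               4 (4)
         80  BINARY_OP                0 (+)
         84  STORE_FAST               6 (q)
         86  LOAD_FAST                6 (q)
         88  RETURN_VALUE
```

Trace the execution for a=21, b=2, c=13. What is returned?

25

LOAD_FAST_LOAD_FAST c,c → push 13,13. Stack: [13, 13]
BINARY_OP * → 13 * 13 = 169. Stack: [169]
LOAD_FAST_LOAD_FAST c,c → push 13,13. Stack: [169, 13, 13]
BINARY_OP * → 13 * 13 = 169. Stack: [169, 169]
BINARY_OP * → 169 * 169 = 28561. Stack: [28561]
STORE_FAST r → r=28561. Stack: []
LOAD_FAST_LOAD_FAST c,c → push 13,13. Stack: [13, 13]
BINARY_OP + → 13 + 13 = 26. Stack: [26]
STORE_FAST v → v=26. Stack: []
LOAD_FAST_LOAD_FAST r,c → push 28561,13. Stack: [28561, 13]
COMPARE_OP bool(<=) → 28561 vs 13 = False. Stack: [False]
POP_JUMP_IF_FALSE → pop False; jump. Stack: []
LOAD_FAST_LOAD_FAST b,c → push 2,13. Stack: [2, 13]
BINARY_OP + → 2 + 13 = 15. Stack: [15]
STORE_FAST x → x=15. Stack: []
LOAD_FAST a → push 21. Stack: [21]
LOAD_CONST → push 4. Stack: [21, 4]
BINARY_OP + → 21 + 4 = 25. Stack: [25]
STORE_FAST q → q=25. Stack: []
LOAD_FAST q → push 25. Stack: [25]
RETURN_VALUE → return 25.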